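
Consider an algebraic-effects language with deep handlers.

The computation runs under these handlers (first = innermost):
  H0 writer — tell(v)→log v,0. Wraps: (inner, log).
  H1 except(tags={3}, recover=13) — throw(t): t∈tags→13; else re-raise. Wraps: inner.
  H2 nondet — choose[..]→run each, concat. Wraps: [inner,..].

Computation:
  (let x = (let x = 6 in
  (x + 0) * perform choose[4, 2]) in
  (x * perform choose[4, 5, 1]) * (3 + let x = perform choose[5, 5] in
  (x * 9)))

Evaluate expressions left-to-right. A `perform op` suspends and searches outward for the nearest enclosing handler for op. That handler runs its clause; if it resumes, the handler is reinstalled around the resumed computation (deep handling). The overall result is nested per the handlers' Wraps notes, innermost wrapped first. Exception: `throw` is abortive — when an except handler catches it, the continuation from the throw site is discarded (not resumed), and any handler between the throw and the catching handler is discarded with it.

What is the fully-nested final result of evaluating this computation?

Answer: [(4608, ()), (4608, ()), (5760, ()), (5760, ()), (1152, ()), (1152, ()), (2304, ()), (2304, ()), (2880, ()), (2880, ()), (576, ()), (576, ())]

Evaluation trace:
choose[4, 2] @ H2
  branch[0] choose=4:
    choose[4, 5, 1] @ H2
      branch[0] choose=4:
        choose[5, 5] @ H2
          branch[0] choose=5:
            H0 returns (4608, ())
            H1 returns (4608, ())
            H2 returns [(4608, ())]
          branch[1] choose=5:
            H0 returns (4608, ())
            H1 returns (4608, ())
            H2 returns [(4608, ())]
      branch[1] choose=5:
        choose[5, 5] @ H2
          branch[0] choose=5:
            H0 returns (5760, ())
            H1 returns (5760, ())
            H2 returns [(5760, ())]
          branch[1] choose=5:
            H0 returns (5760, ())
            H1 returns (5760, ())
            H2 returns [(5760, ())]
      branch[2] choose=1:
        choose[5, 5] @ H2
          branch[0] choose=5:
            H0 returns (1152, ())
            H1 returns (1152, ())
            H2 returns [(1152, ())]
          branch[1] choose=5:
            H0 returns (1152, ())
            H1 returns (1152, ())
            H2 returns [(1152, ())]
  branch[1] choose=2:
    choose[4, 5, 1] @ H2
      branch[0] choose=4:
        choose[5, 5] @ H2
          branch[0] choose=5:
            H0 returns (2304, ())
            H1 returns (2304, ())
            H2 returns [(2304, ())]
          branch[1] choose=5:
            H0 returns (2304, ())
            H1 returns (2304, ())
            H2 returns [(2304, ())]
      branch[1] choose=5:
        choose[5, 5] @ H2
          branch[0] choose=5:
            H0 returns (2880, ())
            H1 returns (2880, ())
            H2 returns [(2880, ())]
          branch[1] choose=5:
            H0 returns (2880, ())
            H1 returns (2880, ())
            H2 returns [(2880, ())]
      branch[2] choose=1:
        choose[5, 5] @ H2
          branch[0] choose=5:
            H0 returns (576, ())
            H1 returns (576, ())
            H2 returns [(576, ())]
          branch[1] choose=5:
            H0 returns (576, ())
            H1 returns (576, ())
            H2 returns [(576, ())]
= [(4608, ()), (4608, ()), (5760, ()), (5760, ()), (1152, ()), (1152, ()), (2304, ()), (2304, ()), (2880, ()), (2880, ()), (576, ()), (576, ())]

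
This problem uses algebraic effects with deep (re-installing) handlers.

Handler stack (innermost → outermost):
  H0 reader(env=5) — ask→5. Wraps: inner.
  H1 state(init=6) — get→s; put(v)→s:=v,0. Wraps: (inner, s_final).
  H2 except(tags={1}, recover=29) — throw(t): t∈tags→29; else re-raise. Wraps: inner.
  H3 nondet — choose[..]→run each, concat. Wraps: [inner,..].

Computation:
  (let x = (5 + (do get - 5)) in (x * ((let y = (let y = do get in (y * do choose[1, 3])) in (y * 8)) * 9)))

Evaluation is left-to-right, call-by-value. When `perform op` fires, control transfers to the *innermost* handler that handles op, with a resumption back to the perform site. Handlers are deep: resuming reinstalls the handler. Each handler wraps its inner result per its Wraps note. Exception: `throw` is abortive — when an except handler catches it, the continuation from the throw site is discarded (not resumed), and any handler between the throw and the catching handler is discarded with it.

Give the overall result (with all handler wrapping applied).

Answer: [(2592, 6), (7776, 6)]

Step-by-step:
get @ H1 ⇒ 6
get @ H1 ⇒ 6
choose[1, 3] @ H3
  branch[0] choose=1:
    H0 returns 2592
    H1 returns (2592, 6)
    H2 returns (2592, 6)
    H3 returns [(2592, 6)]
  branch[1] choose=3:
    H0 returns 7776
    H1 returns (7776, 6)
    H2 returns (7776, 6)
    H3 returns [(7776, 6)]
= [(2592, 6), (7776, 6)]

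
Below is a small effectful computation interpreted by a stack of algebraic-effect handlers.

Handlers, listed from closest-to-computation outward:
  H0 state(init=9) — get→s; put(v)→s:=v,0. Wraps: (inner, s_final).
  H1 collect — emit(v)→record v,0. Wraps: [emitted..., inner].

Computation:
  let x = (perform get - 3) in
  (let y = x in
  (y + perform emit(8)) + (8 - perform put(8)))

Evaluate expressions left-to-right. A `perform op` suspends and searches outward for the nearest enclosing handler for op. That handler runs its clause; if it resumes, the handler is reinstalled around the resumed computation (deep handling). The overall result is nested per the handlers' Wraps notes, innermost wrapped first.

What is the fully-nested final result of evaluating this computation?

Answer: [8, (14, 8)]

Step-by-step:
get @ H0 ⇒ 9
emit(8) @ H1 ⇒ out+=8
put(8) @ H0 ⇒ s:=8
H0 returns (14, 8)
H1 returns [8, (14, 8)]
= [8, (14, 8)]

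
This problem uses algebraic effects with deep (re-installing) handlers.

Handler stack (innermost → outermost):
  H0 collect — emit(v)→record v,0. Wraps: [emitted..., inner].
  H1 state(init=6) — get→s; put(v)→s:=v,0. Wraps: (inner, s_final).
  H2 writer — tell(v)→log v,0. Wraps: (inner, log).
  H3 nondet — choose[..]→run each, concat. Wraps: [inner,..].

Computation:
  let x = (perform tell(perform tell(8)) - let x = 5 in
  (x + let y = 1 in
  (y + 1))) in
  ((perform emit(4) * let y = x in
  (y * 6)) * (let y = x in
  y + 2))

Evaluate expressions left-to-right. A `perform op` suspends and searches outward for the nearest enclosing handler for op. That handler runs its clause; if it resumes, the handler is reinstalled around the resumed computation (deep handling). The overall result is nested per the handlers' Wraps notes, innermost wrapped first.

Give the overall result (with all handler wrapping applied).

Answer: [(([4, 0], 6), (8, 0))]

Evaluation trace:
tell(8) @ H2 ⇒ log+=8
tell(0) @ H2 ⇒ log+=0
emit(4) @ H0 ⇒ out+=4
H0 returns [4, 0]
H1 returns ([4, 0], 6)
H2 returns (([4, 0], 6), (8, 0))
H3 returns [(([4, 0], 6), (8, 0))]
= [(([4, 0], 6), (8, 0))]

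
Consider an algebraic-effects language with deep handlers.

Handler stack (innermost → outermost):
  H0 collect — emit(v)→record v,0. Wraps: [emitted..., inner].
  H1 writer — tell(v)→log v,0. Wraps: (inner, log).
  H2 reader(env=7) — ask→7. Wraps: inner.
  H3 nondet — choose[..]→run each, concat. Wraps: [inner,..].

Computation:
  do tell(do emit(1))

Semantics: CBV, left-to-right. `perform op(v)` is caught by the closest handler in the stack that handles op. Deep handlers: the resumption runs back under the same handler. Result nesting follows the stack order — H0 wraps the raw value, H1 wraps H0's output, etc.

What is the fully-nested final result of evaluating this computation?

Evaluation trace:
emit(1) @ H0 ⇒ out+=1
tell(0) @ H1 ⇒ log+=0
H0 returns [1, 0]
H1 returns ([1, 0], (0))
H2 returns ([1, 0], (0))
H3 returns [([1, 0], (0))]
= [([1, 0], (0))]

Answer: [([1, 0], (0))]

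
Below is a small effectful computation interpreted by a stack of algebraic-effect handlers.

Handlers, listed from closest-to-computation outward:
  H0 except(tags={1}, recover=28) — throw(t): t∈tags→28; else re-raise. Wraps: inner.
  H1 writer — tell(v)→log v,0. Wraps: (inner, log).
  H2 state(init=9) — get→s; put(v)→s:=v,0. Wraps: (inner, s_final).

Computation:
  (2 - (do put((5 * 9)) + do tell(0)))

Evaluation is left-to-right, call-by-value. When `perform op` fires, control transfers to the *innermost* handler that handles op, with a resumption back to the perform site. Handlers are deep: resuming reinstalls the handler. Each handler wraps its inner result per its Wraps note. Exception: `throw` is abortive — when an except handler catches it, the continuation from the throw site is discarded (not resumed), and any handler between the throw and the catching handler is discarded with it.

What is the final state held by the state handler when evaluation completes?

Step-by-step:
put(45) @ H2 ⇒ s:=45
tell(0) @ H1 ⇒ log+=0
H0 returns 2
H1 returns (2, (0))
H2 returns ((2, (0)), 45)
= ((2, (0)), 45)

Answer: 45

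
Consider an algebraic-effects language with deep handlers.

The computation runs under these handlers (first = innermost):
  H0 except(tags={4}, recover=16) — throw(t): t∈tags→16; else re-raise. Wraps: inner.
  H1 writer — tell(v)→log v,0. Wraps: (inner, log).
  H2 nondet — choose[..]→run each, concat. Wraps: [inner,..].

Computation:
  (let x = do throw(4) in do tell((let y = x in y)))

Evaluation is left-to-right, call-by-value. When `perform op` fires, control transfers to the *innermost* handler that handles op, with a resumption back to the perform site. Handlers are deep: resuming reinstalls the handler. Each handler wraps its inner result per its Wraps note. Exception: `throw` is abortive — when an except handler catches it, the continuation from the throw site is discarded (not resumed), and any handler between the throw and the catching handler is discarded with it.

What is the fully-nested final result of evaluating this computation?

Answer: [(16, ())]

Evaluation trace:
throw(4) @ H0 caught ⇒ 16
H1 returns (16, ())
H2 returns [(16, ())]
= [(16, ())]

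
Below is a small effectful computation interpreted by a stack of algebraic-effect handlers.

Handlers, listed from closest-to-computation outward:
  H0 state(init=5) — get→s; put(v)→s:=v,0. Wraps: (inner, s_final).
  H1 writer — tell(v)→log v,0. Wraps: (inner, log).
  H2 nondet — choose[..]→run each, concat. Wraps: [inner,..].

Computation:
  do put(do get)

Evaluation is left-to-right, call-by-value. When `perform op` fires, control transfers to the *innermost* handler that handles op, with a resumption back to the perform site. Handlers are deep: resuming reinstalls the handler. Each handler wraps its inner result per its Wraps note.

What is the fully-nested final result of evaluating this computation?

Answer: [((0, 5), ())]

Evaluation trace:
get @ H0 ⇒ 5
put(5) @ H0 ⇒ s:=5
H0 returns (0, 5)
H1 returns ((0, 5), ())
H2 returns [((0, 5), ())]
= [((0, 5), ())]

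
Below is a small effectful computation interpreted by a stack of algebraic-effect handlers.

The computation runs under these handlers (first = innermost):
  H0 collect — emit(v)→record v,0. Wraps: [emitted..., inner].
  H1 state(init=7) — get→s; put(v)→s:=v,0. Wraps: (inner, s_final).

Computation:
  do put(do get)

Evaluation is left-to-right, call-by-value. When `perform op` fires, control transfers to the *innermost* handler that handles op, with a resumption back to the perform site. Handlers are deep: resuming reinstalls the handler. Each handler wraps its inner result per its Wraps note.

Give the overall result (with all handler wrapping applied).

Answer: ([0], 7)

Step-by-step:
get @ H1 ⇒ 7
put(7) @ H1 ⇒ s:=7
H0 returns [0]
H1 returns ([0], 7)
= ([0], 7)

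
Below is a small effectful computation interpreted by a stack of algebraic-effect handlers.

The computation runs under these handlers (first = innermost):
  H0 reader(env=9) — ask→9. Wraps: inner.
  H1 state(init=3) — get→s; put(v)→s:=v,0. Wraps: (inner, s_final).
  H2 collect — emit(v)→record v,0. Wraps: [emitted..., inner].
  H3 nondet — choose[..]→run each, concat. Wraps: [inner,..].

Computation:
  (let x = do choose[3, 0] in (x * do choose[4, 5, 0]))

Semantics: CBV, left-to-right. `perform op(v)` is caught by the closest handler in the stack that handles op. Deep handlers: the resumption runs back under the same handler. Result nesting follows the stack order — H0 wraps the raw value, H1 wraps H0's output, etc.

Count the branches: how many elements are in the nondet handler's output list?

Working:
choose[3, 0] @ H3
  branch[0] choose=3:
    choose[4, 5, 0] @ H3
      branch[0] choose=4:
        H0 returns 12
        H1 returns (12, 3)
        H2 returns [(12, 3)]
        H3 returns [[(12, 3)]]
      branch[1] choose=5:
        H0 returns 15
        H1 returns (15, 3)
        H2 returns [(15, 3)]
        H3 returns [[(15, 3)]]
      branch[2] choose=0:
        H0 returns 0
        H1 returns (0, 3)
        H2 returns [(0, 3)]
        H3 returns [[(0, 3)]]
  branch[1] choose=0:
    choose[4, 5, 0] @ H3
      branch[0] choose=4:
        H0 returns 0
        H1 returns (0, 3)
        H2 returns [(0, 3)]
        H3 returns [[(0, 3)]]
      branch[1] choose=5:
        H0 returns 0
        H1 returns (0, 3)
        H2 returns [(0, 3)]
        H3 returns [[(0, 3)]]
      branch[2] choose=0:
        H0 returns 0
        H1 returns (0, 3)
        H2 returns [(0, 3)]
        H3 returns [[(0, 3)]]
= [[(12, 3)], [(15, 3)], [(0, 3)], [(0, 3)], [(0, 3)], [(0, 3)]]

Answer: 6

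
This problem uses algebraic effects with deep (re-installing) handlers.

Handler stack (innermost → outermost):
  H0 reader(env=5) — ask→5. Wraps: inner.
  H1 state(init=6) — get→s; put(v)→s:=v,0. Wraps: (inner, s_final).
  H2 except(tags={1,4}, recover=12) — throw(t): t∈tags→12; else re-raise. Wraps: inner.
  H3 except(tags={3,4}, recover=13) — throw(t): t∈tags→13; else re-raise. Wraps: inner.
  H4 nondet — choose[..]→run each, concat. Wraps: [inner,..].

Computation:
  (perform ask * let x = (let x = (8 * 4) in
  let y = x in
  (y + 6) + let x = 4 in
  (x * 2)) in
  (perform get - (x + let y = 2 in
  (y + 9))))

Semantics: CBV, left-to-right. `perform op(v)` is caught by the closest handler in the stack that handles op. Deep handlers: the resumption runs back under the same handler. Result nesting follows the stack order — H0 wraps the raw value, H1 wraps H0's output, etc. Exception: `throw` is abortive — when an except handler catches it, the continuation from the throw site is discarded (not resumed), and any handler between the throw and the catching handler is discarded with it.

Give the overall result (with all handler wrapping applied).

Answer: [(-255, 6)]

Evaluation trace:
ask @ H0 ⇒ 5
get @ H1 ⇒ 6
H0 returns -255
H1 returns (-255, 6)
H2 returns (-255, 6)
H3 returns (-255, 6)
H4 returns [(-255, 6)]
= [(-255, 6)]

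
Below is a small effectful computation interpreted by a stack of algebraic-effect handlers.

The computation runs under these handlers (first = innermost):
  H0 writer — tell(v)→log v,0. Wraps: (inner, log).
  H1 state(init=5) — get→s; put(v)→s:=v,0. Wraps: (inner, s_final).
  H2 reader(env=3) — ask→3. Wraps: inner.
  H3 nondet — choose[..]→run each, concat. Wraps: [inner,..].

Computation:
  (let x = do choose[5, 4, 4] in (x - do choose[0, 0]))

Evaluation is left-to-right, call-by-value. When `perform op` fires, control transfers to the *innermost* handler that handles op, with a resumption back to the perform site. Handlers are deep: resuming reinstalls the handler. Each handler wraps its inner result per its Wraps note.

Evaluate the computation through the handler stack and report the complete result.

Answer: [((5, ()), 5), ((5, ()), 5), ((4, ()), 5), ((4, ()), 5), ((4, ()), 5), ((4, ()), 5)]

Step-by-step:
choose[5, 4, 4] @ H3
  branch[0] choose=5:
    choose[0, 0] @ H3
      branch[0] choose=0:
        H0 returns (5, ())
        H1 returns ((5, ()), 5)
        H2 returns ((5, ()), 5)
        H3 returns [((5, ()), 5)]
      branch[1] choose=0:
        H0 returns (5, ())
        H1 returns ((5, ()), 5)
        H2 returns ((5, ()), 5)
        H3 returns [((5, ()), 5)]
  branch[1] choose=4:
    choose[0, 0] @ H3
      branch[0] choose=0:
        H0 returns (4, ())
        H1 returns ((4, ()), 5)
        H2 returns ((4, ()), 5)
        H3 returns [((4, ()), 5)]
      branch[1] choose=0:
        H0 returns (4, ())
        H1 returns ((4, ()), 5)
        H2 returns ((4, ()), 5)
        H3 returns [((4, ()), 5)]
  branch[2] choose=4:
    choose[0, 0] @ H3
      branch[0] choose=0:
        H0 returns (4, ())
        H1 returns ((4, ()), 5)
        H2 returns ((4, ()), 5)
        H3 returns [((4, ()), 5)]
      branch[1] choose=0:
        H0 returns (4, ())
        H1 returns ((4, ()), 5)
        H2 returns ((4, ()), 5)
        H3 returns [((4, ()), 5)]
= [((5, ()), 5), ((5, ()), 5), ((4, ()), 5), ((4, ()), 5), ((4, ()), 5), ((4, ()), 5)]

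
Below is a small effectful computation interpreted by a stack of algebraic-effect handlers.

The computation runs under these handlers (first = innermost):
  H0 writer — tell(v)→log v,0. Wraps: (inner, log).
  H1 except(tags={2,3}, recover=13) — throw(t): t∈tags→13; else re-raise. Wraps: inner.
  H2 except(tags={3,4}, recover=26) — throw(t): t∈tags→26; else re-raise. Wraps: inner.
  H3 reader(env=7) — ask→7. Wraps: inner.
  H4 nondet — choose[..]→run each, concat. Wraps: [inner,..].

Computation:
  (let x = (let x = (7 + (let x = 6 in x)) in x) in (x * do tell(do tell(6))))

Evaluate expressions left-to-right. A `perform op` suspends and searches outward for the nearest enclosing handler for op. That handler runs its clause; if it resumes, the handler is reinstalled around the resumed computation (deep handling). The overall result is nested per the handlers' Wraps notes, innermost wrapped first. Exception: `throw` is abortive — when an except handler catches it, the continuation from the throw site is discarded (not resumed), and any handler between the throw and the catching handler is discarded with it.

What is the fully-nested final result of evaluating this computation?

Answer: [(0, (6, 0))]

Evaluation trace:
tell(6) @ H0 ⇒ log+=6
tell(0) @ H0 ⇒ log+=0
H0 returns (0, (6, 0))
H1 returns (0, (6, 0))
H2 returns (0, (6, 0))
H3 returns (0, (6, 0))
H4 returns [(0, (6, 0))]
= [(0, (6, 0))]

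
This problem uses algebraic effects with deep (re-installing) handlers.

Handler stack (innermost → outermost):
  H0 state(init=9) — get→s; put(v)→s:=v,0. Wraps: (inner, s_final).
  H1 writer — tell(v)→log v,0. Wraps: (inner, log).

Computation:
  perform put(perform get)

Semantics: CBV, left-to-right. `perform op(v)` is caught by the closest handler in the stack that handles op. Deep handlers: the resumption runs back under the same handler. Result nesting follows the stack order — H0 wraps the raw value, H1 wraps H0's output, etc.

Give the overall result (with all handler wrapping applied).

Answer: ((0, 9), ())

Step-by-step:
get @ H0 ⇒ 9
put(9) @ H0 ⇒ s:=9
H0 returns (0, 9)
H1 returns ((0, 9), ())
= ((0, 9), ())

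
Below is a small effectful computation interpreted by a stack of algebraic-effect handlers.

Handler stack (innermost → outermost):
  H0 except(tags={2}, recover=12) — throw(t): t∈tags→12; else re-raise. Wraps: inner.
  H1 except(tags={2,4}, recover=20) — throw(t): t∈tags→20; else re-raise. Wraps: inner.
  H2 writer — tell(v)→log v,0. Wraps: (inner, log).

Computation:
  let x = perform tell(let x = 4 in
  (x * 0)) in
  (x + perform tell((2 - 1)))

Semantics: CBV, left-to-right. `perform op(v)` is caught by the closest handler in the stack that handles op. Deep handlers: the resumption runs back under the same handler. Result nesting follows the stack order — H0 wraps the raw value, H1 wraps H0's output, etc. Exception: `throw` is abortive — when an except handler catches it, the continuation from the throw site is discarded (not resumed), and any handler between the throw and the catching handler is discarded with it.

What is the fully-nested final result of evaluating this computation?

Answer: (0, (0, 1))

Evaluation trace:
tell(0) @ H2 ⇒ log+=0
tell(1) @ H2 ⇒ log+=1
H0 returns 0
H1 returns 0
H2 returns (0, (0, 1))
= (0, (0, 1))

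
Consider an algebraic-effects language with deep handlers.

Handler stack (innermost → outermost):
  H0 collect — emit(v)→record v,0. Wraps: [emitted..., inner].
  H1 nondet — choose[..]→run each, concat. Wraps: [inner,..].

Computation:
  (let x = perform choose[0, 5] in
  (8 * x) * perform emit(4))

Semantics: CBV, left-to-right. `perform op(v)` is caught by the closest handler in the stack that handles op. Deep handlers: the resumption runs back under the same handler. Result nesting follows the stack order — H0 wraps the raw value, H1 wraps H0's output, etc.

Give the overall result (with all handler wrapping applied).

Answer: [[4, 0], [4, 0]]

Step-by-step:
choose[0, 5] @ H1
  branch[0] choose=0:
    emit(4) @ H0 ⇒ out+=4
    H0 returns [4, 0]
    H1 returns [[4, 0]]
  branch[1] choose=5:
    emit(4) @ H0 ⇒ out+=4
    H0 returns [4, 0]
    H1 returns [[4, 0]]
= [[4, 0], [4, 0]]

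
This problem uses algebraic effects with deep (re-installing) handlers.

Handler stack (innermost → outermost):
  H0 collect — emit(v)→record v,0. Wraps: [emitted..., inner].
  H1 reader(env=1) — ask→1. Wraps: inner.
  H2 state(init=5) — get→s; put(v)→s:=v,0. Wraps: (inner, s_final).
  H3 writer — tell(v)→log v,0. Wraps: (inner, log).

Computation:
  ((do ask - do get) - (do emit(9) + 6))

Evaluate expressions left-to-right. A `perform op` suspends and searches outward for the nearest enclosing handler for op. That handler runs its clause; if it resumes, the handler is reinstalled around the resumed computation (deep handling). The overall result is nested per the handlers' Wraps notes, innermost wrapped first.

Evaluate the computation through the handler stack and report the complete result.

Answer: (([9, -10], 5), ())

Step-by-step:
ask @ H1 ⇒ 1
get @ H2 ⇒ 5
emit(9) @ H0 ⇒ out+=9
H0 returns [9, -10]
H1 returns [9, -10]
H2 returns ([9, -10], 5)
H3 returns (([9, -10], 5), ())
= (([9, -10], 5), ())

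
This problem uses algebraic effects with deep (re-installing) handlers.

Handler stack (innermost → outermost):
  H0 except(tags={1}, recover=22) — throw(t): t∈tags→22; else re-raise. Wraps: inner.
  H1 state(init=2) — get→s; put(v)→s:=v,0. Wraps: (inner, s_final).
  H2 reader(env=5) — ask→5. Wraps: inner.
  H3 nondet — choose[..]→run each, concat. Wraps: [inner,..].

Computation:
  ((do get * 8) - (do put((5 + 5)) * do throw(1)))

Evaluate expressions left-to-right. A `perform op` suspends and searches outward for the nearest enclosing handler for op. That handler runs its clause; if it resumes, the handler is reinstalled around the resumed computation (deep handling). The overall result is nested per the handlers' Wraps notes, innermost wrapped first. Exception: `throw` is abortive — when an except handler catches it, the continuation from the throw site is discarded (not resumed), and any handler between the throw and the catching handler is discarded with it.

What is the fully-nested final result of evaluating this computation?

Answer: [(22, 10)]

Step-by-step:
get @ H1 ⇒ 2
put(10) @ H1 ⇒ s:=10
throw(1) @ H0 caught ⇒ 22
H1 returns (22, 10)
H2 returns (22, 10)
H3 returns [(22, 10)]
= [(22, 10)]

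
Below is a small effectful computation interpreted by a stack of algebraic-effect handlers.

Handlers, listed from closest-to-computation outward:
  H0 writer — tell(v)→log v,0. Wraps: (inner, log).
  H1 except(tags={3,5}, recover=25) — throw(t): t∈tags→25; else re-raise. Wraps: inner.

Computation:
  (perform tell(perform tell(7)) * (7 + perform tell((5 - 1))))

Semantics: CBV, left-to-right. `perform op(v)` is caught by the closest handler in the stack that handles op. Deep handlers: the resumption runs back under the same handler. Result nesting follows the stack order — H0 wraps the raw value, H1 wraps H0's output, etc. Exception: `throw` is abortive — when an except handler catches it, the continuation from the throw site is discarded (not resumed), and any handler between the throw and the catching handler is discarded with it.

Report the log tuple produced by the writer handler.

Answer: (7, 0, 4)

Step-by-step:
tell(7) @ H0 ⇒ log+=7
tell(0) @ H0 ⇒ log+=0
tell(4) @ H0 ⇒ log+=4
H0 returns (0, (7, 0, 4))
H1 returns (0, (7, 0, 4))
= (0, (7, 0, 4))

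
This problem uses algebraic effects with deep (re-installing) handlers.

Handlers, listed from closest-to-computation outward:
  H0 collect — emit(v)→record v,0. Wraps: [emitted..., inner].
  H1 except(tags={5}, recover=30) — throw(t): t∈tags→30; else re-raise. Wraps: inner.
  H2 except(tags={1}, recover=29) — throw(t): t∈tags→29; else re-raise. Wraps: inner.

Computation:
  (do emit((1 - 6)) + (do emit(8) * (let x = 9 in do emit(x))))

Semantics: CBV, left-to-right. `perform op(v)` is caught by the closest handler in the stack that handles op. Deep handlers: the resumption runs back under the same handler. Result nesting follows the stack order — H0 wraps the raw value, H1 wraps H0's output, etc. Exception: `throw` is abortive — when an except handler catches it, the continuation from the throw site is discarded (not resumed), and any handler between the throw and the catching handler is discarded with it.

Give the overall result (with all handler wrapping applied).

Evaluation trace:
emit(-5) @ H0 ⇒ out+=-5
emit(8) @ H0 ⇒ out+=8
emit(9) @ H0 ⇒ out+=9
H0 returns [-5, 8, 9, 0]
H1 returns [-5, 8, 9, 0]
H2 returns [-5, 8, 9, 0]
= [-5, 8, 9, 0]

Answer: [-5, 8, 9, 0]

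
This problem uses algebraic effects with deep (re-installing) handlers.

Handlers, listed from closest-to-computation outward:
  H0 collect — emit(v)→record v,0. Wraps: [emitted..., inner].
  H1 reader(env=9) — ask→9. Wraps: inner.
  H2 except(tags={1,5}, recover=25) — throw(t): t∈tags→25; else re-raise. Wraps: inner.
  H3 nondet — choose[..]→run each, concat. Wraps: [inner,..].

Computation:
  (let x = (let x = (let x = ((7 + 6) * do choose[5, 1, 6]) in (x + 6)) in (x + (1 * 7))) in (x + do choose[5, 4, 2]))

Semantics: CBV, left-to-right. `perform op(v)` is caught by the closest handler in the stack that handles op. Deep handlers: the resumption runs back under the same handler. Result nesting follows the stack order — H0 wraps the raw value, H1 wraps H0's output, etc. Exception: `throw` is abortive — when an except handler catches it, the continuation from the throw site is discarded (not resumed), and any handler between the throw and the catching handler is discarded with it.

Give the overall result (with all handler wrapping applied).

Answer: [[83], [82], [80], [31], [30], [28], [96], [95], [93]]

Working:
choose[5, 1, 6] @ H3
  branch[0] choose=5:
    choose[5, 4, 2] @ H3
      branch[0] choose=5:
        H0 returns [83]
        H1 returns [83]
        H2 returns [83]
        H3 returns [[83]]
      branch[1] choose=4:
        H0 returns [82]
        H1 returns [82]
        H2 returns [82]
        H3 returns [[82]]
      branch[2] choose=2:
        H0 returns [80]
        H1 returns [80]
        H2 returns [80]
        H3 returns [[80]]
  branch[1] choose=1:
    choose[5, 4, 2] @ H3
      branch[0] choose=5:
        H0 returns [31]
        H1 returns [31]
        H2 returns [31]
        H3 returns [[31]]
      branch[1] choose=4:
        H0 returns [30]
        H1 returns [30]
        H2 returns [30]
        H3 returns [[30]]
      branch[2] choose=2:
        H0 returns [28]
        H1 returns [28]
        H2 returns [28]
        H3 returns [[28]]
  branch[2] choose=6:
    choose[5, 4, 2] @ H3
      branch[0] choose=5:
        H0 returns [96]
        H1 returns [96]
        H2 returns [96]
        H3 returns [[96]]
      branch[1] choose=4:
        H0 returns [95]
        H1 returns [95]
        H2 returns [95]
        H3 returns [[95]]
      branch[2] choose=2:
        H0 returns [93]
        H1 returns [93]
        H2 returns [93]
        H3 returns [[93]]
= [[83], [82], [80], [31], [30], [28], [96], [95], [93]]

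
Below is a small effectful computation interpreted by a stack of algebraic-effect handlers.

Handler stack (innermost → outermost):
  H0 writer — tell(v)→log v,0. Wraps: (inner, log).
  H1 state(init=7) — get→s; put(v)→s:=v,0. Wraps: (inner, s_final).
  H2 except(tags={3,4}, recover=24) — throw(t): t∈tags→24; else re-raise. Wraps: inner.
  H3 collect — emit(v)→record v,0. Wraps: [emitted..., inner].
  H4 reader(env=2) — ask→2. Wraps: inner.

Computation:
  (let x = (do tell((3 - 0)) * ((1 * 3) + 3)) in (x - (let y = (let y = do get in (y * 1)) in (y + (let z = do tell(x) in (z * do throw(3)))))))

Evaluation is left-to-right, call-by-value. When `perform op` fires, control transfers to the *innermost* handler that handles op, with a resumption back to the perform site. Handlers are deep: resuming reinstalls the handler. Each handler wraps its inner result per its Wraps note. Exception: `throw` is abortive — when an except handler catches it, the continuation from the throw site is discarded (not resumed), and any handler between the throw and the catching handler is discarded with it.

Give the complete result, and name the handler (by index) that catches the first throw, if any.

Answer: [24] ; first throw caught by: H2

Working:
tell(3) @ H0 ⇒ log+=3
get @ H1 ⇒ 7
tell(0) @ H0 ⇒ log+=0
throw(3) @ H2 caught ⇒ 24
H3 returns [24]
H4 returns [24]
= [24]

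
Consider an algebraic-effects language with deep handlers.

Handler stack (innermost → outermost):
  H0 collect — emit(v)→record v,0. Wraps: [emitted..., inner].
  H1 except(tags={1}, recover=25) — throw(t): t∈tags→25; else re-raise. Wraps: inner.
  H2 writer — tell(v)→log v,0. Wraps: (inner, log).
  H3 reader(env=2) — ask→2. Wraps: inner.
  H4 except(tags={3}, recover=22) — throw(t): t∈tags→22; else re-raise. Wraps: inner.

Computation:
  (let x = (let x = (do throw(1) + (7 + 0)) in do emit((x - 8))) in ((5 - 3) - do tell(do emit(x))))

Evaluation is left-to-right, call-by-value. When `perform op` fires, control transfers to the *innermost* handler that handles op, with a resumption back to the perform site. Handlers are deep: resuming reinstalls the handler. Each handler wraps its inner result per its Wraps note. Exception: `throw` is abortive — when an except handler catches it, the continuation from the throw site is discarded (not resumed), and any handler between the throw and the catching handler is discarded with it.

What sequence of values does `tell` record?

Answer: ()

Working:
throw(1) @ H1 caught ⇒ 25
H2 returns (25, ())
H3 returns (25, ())
H4 returns (25, ())
= (25, ())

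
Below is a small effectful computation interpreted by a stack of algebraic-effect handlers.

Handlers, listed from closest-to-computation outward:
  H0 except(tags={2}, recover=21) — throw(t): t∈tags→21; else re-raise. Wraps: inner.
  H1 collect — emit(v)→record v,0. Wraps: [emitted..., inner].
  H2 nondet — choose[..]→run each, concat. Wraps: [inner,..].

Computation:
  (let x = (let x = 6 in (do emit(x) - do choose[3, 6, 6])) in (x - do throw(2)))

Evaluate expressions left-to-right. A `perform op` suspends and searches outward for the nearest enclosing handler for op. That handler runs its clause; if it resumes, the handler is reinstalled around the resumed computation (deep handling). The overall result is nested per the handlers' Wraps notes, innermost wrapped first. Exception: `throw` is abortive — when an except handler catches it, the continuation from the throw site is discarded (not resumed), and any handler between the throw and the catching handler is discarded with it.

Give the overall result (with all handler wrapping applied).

Answer: [[6, 21], [6, 21], [6, 21]]

Working:
emit(6) @ H1 ⇒ out+=6
choose[3, 6, 6] @ H2
  branch[0] choose=3:
    throw(2) @ H0 caught ⇒ 21
    H1 returns [6, 21]
    H2 returns [[6, 21]]
  branch[1] choose=6:
    throw(2) @ H0 caught ⇒ 21
    H1 returns [6, 21]
    H2 returns [[6, 21]]
  branch[2] choose=6:
    throw(2) @ H0 caught ⇒ 21
    H1 returns [6, 21]
    H2 returns [[6, 21]]
= [[6, 21], [6, 21], [6, 21]]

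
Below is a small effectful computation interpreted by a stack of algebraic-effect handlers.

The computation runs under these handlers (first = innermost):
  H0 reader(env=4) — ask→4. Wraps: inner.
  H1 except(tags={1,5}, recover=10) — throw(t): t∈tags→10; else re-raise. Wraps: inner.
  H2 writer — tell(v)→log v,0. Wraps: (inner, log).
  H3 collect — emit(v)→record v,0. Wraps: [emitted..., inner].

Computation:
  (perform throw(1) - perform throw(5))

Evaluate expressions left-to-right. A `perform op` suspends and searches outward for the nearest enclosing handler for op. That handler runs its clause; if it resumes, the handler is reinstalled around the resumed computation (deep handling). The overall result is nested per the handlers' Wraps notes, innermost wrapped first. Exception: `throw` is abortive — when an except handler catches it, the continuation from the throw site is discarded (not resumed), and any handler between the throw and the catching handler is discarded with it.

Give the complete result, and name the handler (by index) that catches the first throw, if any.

Answer: [(10, ())] ; first throw caught by: H1

Working:
throw(1) @ H1 caught ⇒ 10
H2 returns (10, ())
H3 returns [(10, ())]
= [(10, ())]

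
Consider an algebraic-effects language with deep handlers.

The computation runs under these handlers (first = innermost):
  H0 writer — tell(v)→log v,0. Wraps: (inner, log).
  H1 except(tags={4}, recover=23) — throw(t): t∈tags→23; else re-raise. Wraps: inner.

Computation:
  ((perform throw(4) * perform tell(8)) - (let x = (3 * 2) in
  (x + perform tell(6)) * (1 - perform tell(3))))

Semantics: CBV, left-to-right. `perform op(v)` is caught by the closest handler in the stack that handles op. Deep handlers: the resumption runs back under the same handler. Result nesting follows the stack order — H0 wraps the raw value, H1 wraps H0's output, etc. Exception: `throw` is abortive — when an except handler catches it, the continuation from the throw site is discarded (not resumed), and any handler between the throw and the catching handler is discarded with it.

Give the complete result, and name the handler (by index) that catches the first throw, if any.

Step-by-step:
throw(4) @ H1 caught ⇒ 23
= 23

Answer: 23 ; first throw caught by: H1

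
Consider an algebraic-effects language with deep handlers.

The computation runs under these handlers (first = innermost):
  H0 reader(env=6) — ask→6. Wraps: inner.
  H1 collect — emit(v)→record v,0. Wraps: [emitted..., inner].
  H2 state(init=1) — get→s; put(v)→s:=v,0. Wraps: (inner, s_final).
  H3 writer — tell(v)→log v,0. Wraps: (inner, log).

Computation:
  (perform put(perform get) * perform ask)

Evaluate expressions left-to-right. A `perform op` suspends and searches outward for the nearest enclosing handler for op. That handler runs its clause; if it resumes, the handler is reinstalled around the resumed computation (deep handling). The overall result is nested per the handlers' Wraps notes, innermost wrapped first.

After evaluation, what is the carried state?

Answer: 1

Working:
get @ H2 ⇒ 1
put(1) @ H2 ⇒ s:=1
ask @ H0 ⇒ 6
H0 returns 0
H1 returns [0]
H2 returns ([0], 1)
H3 returns (([0], 1), ())
= (([0], 1), ())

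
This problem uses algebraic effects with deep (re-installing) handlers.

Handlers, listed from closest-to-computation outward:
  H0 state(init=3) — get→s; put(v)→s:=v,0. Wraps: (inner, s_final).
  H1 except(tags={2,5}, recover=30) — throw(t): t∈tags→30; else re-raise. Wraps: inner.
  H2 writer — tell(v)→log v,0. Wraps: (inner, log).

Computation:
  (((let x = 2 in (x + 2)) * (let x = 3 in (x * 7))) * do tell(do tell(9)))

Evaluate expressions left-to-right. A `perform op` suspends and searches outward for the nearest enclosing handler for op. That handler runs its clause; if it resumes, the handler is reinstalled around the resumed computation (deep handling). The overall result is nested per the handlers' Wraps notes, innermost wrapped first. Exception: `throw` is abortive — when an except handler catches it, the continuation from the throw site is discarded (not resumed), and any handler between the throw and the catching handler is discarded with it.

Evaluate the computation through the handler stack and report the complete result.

Answer: ((0, 3), (9, 0))

Evaluation trace:
tell(9) @ H2 ⇒ log+=9
tell(0) @ H2 ⇒ log+=0
H0 returns (0, 3)
H1 returns (0, 3)
H2 returns ((0, 3), (9, 0))
= ((0, 3), (9, 0))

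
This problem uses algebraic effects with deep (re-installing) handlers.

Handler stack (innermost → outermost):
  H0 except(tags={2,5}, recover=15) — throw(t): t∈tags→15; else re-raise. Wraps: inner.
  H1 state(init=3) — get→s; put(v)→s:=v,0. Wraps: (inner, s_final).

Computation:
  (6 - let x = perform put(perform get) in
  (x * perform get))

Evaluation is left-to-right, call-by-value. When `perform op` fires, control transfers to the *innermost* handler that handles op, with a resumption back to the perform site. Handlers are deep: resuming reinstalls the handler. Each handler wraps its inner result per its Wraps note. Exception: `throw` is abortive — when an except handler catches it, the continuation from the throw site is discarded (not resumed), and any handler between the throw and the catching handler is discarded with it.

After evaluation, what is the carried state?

Working:
get @ H1 ⇒ 3
put(3) @ H1 ⇒ s:=3
get @ H1 ⇒ 3
H0 returns 6
H1 returns (6, 3)
= (6, 3)

Answer: 3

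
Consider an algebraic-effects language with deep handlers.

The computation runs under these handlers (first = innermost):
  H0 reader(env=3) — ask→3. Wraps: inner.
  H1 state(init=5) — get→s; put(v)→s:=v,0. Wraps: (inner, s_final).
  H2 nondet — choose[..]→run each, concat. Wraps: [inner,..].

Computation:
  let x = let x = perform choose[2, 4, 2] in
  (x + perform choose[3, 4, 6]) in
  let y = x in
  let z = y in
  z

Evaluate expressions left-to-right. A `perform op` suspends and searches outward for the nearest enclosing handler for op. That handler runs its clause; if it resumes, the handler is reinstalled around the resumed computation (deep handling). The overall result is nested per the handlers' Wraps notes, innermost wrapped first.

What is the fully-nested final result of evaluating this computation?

Step-by-step:
choose[2, 4, 2] @ H2
  branch[0] choose=2:
    choose[3, 4, 6] @ H2
      branch[0] choose=3:
        H0 returns 5
        H1 returns (5, 5)
        H2 returns [(5, 5)]
      branch[1] choose=4:
        H0 returns 6
        H1 returns (6, 5)
        H2 returns [(6, 5)]
      branch[2] choose=6:
        H0 returns 8
        H1 returns (8, 5)
        H2 returns [(8, 5)]
  branch[1] choose=4:
    choose[3, 4, 6] @ H2
      branch[0] choose=3:
        H0 returns 7
        H1 returns (7, 5)
        H2 returns [(7, 5)]
      branch[1] choose=4:
        H0 returns 8
        H1 returns (8, 5)
        H2 returns [(8, 5)]
      branch[2] choose=6:
        H0 returns 10
        H1 returns (10, 5)
        H2 returns [(10, 5)]
  branch[2] choose=2:
    choose[3, 4, 6] @ H2
      branch[0] choose=3:
        H0 returns 5
        H1 returns (5, 5)
        H2 returns [(5, 5)]
      branch[1] choose=4:
        H0 returns 6
        H1 returns (6, 5)
        H2 returns [(6, 5)]
      branch[2] choose=6:
        H0 returns 8
        H1 returns (8, 5)
        H2 returns [(8, 5)]
= [(5, 5), (6, 5), (8, 5), (7, 5), (8, 5), (10, 5), (5, 5), (6, 5), (8, 5)]

Answer: [(5, 5), (6, 5), (8, 5), (7, 5), (8, 5), (10, 5), (5, 5), (6, 5), (8, 5)]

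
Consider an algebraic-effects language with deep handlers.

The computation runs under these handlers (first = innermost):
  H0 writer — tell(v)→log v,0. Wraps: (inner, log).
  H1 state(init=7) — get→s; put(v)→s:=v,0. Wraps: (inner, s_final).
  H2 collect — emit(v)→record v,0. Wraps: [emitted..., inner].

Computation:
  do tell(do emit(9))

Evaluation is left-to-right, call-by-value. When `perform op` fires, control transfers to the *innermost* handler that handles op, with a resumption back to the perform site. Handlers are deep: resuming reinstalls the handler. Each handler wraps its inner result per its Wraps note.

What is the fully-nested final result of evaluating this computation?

Answer: [9, ((0, (0)), 7)]

Step-by-step:
emit(9) @ H2 ⇒ out+=9
tell(0) @ H0 ⇒ log+=0
H0 returns (0, (0))
H1 returns ((0, (0)), 7)
H2 returns [9, ((0, (0)), 7)]
= [9, ((0, (0)), 7)]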